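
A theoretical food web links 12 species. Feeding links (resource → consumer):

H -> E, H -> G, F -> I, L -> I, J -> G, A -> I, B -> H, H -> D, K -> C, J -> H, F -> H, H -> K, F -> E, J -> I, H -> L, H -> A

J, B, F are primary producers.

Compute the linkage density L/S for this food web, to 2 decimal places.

L/S = 1.33

There are L = 16 links among S = 12 species.
L/S = 16/12 = 1.3333 ≈ 1.33.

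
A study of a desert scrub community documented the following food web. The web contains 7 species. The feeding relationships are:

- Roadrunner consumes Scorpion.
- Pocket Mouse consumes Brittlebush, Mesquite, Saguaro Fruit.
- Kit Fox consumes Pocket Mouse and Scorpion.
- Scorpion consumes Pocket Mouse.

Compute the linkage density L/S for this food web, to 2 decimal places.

There are L = 7 links among S = 7 species.
L/S = 7/7 = 1.0000 ≈ 1.00.

L/S = 1.00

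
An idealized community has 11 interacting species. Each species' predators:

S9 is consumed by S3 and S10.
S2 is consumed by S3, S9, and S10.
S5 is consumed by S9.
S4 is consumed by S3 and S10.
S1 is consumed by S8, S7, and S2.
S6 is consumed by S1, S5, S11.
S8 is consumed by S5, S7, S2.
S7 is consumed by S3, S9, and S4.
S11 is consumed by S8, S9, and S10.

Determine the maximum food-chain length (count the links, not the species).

5 links

One longest chain: S6 → S1 → S8 → S5 → S9 → S3.
It has 6 species and 5 links.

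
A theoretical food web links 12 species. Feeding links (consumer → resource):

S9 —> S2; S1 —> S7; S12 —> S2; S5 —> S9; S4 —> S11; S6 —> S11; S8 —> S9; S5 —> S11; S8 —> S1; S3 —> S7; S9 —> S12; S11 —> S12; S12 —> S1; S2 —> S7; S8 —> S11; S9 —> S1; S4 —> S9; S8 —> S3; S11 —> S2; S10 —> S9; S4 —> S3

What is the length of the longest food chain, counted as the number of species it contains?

One longest chain: S7 → S2 → S12 → S9 → S10.
It has 5 species and 4 links.

5 species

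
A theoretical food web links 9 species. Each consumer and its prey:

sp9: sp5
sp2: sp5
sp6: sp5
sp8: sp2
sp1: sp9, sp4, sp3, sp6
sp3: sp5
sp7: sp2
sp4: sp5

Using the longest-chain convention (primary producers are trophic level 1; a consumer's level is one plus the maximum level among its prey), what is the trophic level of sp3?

sp5 is a producer → level 1.
sp3 eats sp5 → level 2.

Trophic level 2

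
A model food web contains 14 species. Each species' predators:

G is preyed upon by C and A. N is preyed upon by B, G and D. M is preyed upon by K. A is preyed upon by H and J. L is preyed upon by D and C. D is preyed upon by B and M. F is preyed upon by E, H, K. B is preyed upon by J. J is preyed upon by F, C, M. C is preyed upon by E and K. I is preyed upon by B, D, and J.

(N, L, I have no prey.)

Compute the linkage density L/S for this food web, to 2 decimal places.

There are L = 24 links among S = 14 species.
L/S = 24/14 = 1.7143 ≈ 1.71.

L/S = 1.71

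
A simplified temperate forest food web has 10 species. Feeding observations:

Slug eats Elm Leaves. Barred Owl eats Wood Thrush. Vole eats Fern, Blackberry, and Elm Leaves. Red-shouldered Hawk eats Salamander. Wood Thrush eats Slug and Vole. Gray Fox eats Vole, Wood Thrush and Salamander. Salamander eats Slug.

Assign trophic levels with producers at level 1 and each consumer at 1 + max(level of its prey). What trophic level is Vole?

Trophic level 2

Blackberry is a producer → level 1.
Vole eats Blackberry (level 1); other prey at levels: Elm Leaves 1, Fern 1 → level 2.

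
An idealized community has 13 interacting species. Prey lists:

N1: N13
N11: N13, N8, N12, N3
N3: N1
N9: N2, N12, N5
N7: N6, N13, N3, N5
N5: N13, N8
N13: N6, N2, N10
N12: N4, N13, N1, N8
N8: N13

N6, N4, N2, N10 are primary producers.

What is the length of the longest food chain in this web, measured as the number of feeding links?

4 links

One longest chain: N6 → N13 → N8 → N5 → N9.
It has 5 species and 4 links.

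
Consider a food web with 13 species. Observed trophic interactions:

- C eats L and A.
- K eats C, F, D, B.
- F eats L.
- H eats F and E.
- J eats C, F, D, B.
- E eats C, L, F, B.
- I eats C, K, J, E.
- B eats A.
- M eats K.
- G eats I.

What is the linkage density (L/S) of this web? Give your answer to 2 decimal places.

There are L = 24 links among S = 13 species.
L/S = 24/13 = 1.8462 ≈ 1.85.

L/S = 1.85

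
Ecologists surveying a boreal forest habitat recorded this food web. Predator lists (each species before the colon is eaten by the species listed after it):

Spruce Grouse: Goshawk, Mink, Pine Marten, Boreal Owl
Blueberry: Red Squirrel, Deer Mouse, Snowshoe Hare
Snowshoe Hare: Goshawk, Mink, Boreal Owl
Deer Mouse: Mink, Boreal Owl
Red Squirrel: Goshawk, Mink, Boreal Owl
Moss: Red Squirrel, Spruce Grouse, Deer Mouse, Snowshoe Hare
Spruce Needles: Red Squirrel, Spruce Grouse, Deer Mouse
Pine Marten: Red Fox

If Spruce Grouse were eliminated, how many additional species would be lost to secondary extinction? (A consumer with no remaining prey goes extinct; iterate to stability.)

Remove Spruce Grouse.
Round 1: Pine Marten (all prey gone) → extinct.
Round 2: Red Fox (all prey gone) → extinct.
No further losses. Total secondary extinctions: 2.

2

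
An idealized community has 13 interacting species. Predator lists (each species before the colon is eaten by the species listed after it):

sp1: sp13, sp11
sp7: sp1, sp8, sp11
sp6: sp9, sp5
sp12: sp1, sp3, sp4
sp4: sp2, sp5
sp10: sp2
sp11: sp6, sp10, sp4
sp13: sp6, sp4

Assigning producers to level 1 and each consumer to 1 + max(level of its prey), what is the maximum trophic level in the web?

5

Producers (level 1): sp7, sp12.
sp7 → sp1 → sp13 → sp4 → sp5 gives sp5 level 5.
No species has a prey at level 5, so no species reaches level 6.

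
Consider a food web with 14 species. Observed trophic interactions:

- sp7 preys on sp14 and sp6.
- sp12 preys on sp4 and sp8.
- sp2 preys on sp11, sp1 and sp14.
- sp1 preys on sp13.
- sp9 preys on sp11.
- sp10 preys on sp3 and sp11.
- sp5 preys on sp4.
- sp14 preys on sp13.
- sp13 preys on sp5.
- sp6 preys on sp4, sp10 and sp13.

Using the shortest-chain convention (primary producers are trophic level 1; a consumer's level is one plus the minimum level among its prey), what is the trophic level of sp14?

Trophic level 4

sp4 is a producer → level 1.
sp5 eats sp4 → level 2.
sp13 eats sp5 → level 3.
sp14 eats sp13 → level 4.
No prey of sp14 is below level 3, so 4 is the minimum.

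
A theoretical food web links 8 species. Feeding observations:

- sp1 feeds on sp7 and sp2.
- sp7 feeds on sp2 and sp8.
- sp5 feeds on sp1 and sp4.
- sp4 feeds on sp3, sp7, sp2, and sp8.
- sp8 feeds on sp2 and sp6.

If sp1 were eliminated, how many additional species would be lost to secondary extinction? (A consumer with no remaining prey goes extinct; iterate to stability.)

Remove sp1.
Every predator of it retains at least one other prey: sp5 still has sp4.
No consumer loses all prey, so no secondary extinctions occur.

0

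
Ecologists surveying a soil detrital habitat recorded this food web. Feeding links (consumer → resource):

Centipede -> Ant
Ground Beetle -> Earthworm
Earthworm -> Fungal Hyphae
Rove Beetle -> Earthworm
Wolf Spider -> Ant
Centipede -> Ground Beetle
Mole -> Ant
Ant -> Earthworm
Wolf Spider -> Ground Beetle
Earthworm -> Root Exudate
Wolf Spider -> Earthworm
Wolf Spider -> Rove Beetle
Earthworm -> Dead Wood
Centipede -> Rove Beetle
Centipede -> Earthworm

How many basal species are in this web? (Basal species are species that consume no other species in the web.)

Basal species (no prey listed): Fungal Hyphae, Root Exudate, Dead Wood.
Count: 3.

3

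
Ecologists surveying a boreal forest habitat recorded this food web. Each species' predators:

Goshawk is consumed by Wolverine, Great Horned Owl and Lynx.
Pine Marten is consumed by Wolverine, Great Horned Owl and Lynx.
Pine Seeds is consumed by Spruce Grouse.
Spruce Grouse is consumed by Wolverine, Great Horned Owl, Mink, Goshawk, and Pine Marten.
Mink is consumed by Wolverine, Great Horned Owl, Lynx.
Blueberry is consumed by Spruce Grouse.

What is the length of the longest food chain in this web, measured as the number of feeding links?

One longest chain: Pine Seeds → Spruce Grouse → Pine Marten → Lynx.
It has 4 species and 3 links.

3 links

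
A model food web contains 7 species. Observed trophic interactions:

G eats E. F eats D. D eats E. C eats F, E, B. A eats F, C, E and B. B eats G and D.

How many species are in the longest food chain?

One longest chain: E → D → F → C → A.
It has 5 species and 4 links.

5 species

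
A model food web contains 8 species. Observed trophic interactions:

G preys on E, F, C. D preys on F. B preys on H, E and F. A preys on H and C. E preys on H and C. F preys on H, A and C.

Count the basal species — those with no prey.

2

Basal species (no prey listed): H, C.
Count: 2.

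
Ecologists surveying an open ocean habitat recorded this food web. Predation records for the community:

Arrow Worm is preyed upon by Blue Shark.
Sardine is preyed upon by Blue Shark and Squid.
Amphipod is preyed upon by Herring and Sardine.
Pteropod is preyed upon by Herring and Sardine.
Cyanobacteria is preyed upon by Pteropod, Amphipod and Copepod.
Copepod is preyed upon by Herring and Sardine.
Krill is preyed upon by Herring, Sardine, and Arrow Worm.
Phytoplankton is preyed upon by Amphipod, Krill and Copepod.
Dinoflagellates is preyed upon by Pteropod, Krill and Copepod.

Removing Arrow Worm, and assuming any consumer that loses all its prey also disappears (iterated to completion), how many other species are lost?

0

Remove Arrow Worm.
Every predator of it retains at least one other prey: Blue Shark still has Sardine.
No consumer loses all prey, so no secondary extinctions occur.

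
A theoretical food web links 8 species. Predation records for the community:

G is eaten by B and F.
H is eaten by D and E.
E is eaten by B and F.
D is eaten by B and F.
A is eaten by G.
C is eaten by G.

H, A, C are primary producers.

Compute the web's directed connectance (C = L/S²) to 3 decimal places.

The web has S = 8 species and L = 10 feeding links.
C = L / S² = 10 / 64 = 0.1562 ≈ 0.156.

C = 0.156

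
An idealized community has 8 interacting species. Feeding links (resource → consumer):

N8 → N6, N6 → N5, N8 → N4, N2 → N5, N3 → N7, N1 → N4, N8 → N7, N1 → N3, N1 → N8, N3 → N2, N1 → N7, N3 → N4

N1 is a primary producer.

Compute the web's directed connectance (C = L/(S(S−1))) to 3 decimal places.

C = 0.214

The web has S = 8 species and L = 12 feeding links.
C = L / (S(S−1)) = 12 / 56 = 0.2143 ≈ 0.214.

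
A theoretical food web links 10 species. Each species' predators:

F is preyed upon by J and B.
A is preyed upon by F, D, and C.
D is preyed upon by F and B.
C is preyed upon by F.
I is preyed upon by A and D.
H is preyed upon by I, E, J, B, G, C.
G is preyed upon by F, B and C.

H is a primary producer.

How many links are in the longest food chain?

5 links

One longest chain: H → I → A → C → F → J.
It has 6 species and 5 links.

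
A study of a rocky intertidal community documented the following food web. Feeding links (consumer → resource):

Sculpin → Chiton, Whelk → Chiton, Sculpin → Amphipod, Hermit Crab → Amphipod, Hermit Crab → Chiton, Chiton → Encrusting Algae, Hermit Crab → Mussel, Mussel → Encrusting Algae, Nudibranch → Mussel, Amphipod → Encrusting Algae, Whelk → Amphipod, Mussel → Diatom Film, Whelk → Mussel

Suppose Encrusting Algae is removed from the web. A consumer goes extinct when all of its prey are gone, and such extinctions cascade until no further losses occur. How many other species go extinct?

Remove Encrusting Algae.
Round 1: Chiton (all prey gone), Amphipod (all prey gone) → extinct.
Round 2: Sculpin (all prey gone) → extinct.
No further losses. Total secondary extinctions: 3.

3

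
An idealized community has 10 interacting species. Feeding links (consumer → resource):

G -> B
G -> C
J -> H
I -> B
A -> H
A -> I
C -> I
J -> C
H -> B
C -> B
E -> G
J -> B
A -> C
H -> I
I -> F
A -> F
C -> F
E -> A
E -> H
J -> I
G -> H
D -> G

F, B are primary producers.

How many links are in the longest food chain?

4 links

One longest chain: F → I → H → A → E.
It has 5 species and 4 links.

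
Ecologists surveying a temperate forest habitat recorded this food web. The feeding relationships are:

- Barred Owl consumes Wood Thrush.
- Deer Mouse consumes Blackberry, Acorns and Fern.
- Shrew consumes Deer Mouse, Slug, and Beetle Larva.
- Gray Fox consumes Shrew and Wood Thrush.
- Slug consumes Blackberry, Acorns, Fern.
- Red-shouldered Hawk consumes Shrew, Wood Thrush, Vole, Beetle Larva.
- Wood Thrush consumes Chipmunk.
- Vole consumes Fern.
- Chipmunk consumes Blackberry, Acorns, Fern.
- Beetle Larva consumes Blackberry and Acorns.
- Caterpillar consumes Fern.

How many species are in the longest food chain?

One longest chain: Acorns → Chipmunk → Wood Thrush → Barred Owl.
It has 4 species and 3 links.

4 species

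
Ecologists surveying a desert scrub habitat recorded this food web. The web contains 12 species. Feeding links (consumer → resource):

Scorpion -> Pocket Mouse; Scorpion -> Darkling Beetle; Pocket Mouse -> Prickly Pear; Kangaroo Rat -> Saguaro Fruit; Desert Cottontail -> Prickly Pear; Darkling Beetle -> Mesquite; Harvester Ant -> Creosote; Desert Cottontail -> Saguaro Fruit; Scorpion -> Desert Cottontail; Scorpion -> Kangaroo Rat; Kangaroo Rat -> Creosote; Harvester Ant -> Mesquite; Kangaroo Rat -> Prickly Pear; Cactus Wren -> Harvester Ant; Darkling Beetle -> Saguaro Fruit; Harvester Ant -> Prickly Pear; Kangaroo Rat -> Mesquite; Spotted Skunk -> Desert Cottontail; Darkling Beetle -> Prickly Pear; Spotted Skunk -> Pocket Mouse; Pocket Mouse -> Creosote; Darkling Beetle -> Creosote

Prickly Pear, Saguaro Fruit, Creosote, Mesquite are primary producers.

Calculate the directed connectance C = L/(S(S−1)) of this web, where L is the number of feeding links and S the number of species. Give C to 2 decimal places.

The web has S = 12 species and L = 22 feeding links.
C = L / (S(S−1)) = 22 / 132 = 0.1667 ≈ 0.17.

C = 0.17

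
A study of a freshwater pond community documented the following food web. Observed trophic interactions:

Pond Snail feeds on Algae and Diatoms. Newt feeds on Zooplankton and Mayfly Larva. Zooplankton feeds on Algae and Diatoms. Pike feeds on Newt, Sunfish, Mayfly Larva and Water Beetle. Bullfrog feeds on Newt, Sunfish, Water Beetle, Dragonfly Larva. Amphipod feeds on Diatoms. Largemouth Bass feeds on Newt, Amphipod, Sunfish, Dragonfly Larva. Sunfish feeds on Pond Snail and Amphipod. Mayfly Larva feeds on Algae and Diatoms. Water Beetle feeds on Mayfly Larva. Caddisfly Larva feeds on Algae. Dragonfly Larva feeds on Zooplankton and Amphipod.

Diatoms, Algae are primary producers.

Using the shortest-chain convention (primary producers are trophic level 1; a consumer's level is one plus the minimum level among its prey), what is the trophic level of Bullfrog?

Diatoms is a producer → level 1.
Mayfly Larva eats Diatoms → level 2.
Newt eats Mayfly Larva → level 3.
Bullfrog eats Newt → level 4.
No prey of Bullfrog is below level 3, so 4 is the minimum.

Trophic level 4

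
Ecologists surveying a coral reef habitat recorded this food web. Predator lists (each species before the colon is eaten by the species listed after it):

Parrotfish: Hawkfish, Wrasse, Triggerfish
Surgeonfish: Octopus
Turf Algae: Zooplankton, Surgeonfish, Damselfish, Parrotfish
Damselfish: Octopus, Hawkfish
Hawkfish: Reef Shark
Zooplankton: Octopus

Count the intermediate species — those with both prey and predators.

5

Intermediate species (has both prey and predators): Zooplankton, Surgeonfish, Damselfish, Parrotfish, Hawkfish.
Count: 5.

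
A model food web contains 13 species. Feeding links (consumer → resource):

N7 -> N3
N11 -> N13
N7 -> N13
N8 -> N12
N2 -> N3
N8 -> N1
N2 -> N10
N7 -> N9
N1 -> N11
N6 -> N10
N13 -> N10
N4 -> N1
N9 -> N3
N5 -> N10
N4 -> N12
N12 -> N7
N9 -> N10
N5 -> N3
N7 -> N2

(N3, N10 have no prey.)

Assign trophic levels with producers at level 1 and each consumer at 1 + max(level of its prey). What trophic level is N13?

N10 is a producer → level 1.
N13 eats N10 → level 2.

Trophic level 2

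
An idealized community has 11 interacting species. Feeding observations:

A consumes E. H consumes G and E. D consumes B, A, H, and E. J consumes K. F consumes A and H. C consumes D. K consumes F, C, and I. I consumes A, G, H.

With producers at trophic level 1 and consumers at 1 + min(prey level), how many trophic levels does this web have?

4

Producers (level 1): B, E, G.
Following each consumer down to its lowest-level prey: G → I → K → J (levels 1 through 4).
All prey of J (K 3) are at level 3 or above, so J is at level 1 + 3 = 4.
Every consumer has at least one prey at level 3 or below, so none exceeds level 4.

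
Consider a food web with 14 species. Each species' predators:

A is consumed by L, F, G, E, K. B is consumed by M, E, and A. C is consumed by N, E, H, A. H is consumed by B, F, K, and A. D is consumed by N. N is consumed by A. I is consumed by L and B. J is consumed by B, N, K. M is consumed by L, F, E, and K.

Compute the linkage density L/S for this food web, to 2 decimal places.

L/S = 1.93

There are L = 27 links among S = 14 species.
L/S = 27/14 = 1.9286 ≈ 1.93.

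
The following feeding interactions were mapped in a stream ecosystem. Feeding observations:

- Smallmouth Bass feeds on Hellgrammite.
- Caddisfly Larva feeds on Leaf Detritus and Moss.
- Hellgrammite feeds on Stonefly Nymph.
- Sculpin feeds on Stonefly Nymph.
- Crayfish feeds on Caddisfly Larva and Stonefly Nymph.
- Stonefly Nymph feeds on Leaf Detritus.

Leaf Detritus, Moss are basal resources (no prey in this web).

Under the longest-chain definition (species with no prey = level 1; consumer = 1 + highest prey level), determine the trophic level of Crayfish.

Trophic level 3

Leaf Detritus has no prey (basal) → level 1.
Stonefly Nymph eats Leaf Detritus → level 2.
Crayfish eats Stonefly Nymph (level 2); other prey at levels: Caddisfly Larva 2 → level 3.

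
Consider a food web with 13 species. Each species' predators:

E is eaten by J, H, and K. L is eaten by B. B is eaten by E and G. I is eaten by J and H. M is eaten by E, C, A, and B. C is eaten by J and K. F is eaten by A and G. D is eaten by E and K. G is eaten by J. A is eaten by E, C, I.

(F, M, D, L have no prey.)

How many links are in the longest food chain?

One longest chain: M → B → E → K.
It has 4 species and 3 links.

3 links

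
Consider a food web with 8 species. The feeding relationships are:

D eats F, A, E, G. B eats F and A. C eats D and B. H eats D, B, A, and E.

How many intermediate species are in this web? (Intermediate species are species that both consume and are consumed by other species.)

2

Intermediate species (has both prey and predators): B, D.
Count: 2.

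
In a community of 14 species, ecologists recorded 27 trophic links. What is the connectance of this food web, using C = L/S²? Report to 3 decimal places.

The web has S = 14 species and L = 27 feeding links.
C = L / S² = 27 / 196 = 0.1378 ≈ 0.138.

C = 0.138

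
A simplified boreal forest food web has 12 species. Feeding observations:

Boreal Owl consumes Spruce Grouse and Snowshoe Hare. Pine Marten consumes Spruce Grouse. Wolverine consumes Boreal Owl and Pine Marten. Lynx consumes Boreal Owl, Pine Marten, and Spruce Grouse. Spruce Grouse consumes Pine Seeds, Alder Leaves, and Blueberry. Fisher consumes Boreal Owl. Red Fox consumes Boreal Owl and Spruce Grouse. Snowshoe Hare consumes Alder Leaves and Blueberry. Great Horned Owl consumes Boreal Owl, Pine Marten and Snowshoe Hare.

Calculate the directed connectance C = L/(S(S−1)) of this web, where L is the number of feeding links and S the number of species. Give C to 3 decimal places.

The web has S = 12 species and L = 19 feeding links.
C = L / (S(S−1)) = 19 / 132 = 0.1439 ≈ 0.144.

C = 0.144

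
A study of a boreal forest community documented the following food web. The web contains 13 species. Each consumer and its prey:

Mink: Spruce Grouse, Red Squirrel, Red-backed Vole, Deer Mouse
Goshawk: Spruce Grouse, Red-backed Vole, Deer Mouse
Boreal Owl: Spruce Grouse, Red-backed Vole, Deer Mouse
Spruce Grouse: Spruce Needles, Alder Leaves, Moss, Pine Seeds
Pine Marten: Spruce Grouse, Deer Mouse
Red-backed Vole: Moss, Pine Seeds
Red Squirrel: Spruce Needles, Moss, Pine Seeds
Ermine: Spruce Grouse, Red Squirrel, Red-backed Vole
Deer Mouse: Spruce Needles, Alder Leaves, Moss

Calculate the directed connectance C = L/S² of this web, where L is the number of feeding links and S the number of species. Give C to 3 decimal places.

C = 0.160

The web has S = 13 species and L = 27 feeding links.
C = L / S² = 27 / 169 = 0.1598 ≈ 0.160.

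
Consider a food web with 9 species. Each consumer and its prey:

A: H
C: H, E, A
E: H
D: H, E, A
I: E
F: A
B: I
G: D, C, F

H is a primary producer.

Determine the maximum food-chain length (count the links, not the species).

One longest chain: H → E → D → G.
It has 4 species and 3 links.

3 links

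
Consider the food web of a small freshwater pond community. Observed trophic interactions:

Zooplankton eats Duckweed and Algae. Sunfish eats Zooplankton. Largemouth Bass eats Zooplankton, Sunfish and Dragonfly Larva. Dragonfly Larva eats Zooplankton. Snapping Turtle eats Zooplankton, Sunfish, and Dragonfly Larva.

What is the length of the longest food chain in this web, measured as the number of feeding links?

3 links

One longest chain: Duckweed → Zooplankton → Dragonfly Larva → Largemouth Bass.
It has 4 species and 3 links.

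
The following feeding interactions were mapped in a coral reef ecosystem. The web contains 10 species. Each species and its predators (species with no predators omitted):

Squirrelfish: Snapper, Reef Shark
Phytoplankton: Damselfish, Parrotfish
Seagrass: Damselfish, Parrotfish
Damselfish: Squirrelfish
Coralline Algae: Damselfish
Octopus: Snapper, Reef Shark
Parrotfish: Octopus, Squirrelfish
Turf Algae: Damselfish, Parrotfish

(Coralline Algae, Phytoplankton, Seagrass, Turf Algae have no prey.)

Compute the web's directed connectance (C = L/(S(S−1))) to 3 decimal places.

C = 0.156

The web has S = 10 species and L = 14 feeding links.
C = L / (S(S−1)) = 14 / 90 = 0.1556 ≈ 0.156.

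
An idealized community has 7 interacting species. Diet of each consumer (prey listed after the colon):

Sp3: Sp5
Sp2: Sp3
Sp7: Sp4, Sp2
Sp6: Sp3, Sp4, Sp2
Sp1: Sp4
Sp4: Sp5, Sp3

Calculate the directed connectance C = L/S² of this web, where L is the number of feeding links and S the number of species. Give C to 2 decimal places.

The web has S = 7 species and L = 10 feeding links.
C = L / S² = 10 / 49 = 0.2041 ≈ 0.20.

C = 0.20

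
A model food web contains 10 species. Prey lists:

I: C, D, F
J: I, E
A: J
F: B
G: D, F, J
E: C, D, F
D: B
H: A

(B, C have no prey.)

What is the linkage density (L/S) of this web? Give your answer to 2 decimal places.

L/S = 1.50

There are L = 15 links among S = 10 species.
L/S = 15/10 = 1.5000 ≈ 1.50.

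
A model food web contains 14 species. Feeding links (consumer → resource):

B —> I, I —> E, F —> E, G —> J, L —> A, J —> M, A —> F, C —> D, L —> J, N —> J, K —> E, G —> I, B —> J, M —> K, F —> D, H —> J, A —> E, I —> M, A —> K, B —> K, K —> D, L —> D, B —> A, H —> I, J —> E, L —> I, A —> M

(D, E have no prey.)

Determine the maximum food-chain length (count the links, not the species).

4 links

One longest chain: D → K → M → J → G.
It has 5 species and 4 links.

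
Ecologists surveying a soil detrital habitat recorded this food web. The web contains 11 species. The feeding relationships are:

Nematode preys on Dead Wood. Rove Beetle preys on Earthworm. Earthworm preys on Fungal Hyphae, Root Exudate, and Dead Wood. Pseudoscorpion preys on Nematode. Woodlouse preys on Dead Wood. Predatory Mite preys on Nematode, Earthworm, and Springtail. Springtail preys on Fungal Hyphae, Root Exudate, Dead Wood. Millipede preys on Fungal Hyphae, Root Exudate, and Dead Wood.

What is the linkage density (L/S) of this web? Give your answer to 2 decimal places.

There are L = 16 links among S = 11 species.
L/S = 16/11 = 1.4545 ≈ 1.45.

L/S = 1.45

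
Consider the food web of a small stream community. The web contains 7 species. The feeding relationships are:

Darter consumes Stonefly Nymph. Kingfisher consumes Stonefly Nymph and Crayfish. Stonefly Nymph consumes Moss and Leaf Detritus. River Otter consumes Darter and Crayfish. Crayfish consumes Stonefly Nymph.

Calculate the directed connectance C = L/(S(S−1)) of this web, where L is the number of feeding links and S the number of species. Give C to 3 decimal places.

C = 0.190

The web has S = 7 species and L = 8 feeding links.
C = L / (S(S−1)) = 8 / 42 = 0.1905 ≈ 0.190.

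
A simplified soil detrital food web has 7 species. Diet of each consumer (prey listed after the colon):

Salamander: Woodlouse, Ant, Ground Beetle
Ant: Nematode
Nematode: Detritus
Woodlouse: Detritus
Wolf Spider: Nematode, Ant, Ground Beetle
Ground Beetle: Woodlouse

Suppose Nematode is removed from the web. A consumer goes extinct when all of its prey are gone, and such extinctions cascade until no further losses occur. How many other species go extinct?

Remove Nematode.
Round 1: Ant (all prey gone) → extinct.
No further losses. Total secondary extinctions: 1.

1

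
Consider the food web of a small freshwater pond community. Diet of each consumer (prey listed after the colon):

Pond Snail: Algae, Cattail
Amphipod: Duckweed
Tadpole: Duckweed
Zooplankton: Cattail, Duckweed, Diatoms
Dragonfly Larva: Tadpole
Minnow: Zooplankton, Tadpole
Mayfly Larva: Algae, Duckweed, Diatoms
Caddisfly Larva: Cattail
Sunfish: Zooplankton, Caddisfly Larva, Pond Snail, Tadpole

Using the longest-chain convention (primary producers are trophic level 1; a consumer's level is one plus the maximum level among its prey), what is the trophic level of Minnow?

Duckweed is a producer → level 1.
Tadpole eats Duckweed → level 2.
Minnow eats Tadpole (level 2); other prey at levels: Zooplankton 2 → level 3.

Trophic level 3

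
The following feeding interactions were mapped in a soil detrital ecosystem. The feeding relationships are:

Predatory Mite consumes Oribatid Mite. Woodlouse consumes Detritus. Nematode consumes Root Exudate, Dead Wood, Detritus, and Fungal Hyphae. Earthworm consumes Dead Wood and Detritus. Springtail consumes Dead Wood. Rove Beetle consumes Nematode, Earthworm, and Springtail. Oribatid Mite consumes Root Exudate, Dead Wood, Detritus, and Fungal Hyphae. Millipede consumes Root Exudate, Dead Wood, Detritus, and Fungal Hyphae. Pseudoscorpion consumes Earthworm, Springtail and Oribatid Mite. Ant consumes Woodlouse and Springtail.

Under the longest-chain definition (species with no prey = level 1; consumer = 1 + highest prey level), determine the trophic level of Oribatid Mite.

Trophic level 2

Fungal Hyphae has no prey (basal) → level 1.
Oribatid Mite eats Fungal Hyphae (level 1); other prey at levels: Root Exudate 1, Dead Wood 1, Detritus 1 → level 2.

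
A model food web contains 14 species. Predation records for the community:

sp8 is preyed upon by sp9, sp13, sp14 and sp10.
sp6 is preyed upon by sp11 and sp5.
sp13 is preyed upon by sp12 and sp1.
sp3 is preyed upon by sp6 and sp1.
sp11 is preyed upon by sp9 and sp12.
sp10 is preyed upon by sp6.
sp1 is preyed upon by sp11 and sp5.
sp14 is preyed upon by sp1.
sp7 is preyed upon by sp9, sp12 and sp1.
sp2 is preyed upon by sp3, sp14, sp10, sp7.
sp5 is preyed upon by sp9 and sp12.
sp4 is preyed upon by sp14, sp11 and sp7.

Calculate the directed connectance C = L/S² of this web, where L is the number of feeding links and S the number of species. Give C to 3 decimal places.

The web has S = 14 species and L = 28 feeding links.
C = L / S² = 28 / 196 = 0.1429 ≈ 0.143.

C = 0.143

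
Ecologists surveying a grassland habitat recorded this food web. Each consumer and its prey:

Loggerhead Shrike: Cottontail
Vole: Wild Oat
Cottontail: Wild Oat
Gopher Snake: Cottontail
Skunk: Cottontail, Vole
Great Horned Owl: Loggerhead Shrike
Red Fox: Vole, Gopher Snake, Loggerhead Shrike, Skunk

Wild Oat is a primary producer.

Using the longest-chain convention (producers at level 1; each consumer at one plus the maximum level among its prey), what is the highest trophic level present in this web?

4

Producers (level 1): Wild Oat.
Wild Oat → Cottontail → Loggerhead Shrike → Great Horned Owl gives Great Horned Owl level 4.
No species has a prey at level 4, so no species reaches level 5.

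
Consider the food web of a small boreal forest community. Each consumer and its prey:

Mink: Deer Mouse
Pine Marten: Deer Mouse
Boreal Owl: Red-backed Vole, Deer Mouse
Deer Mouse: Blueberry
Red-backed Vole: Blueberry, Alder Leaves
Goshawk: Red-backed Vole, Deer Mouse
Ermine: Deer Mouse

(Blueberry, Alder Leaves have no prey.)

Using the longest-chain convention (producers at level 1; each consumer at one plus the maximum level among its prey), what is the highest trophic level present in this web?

3

Producers (level 1): Blueberry, Alder Leaves.
Blueberry → Deer Mouse → Ermine gives Ermine level 3.
No species has a prey at level 3, so no species reaches level 4.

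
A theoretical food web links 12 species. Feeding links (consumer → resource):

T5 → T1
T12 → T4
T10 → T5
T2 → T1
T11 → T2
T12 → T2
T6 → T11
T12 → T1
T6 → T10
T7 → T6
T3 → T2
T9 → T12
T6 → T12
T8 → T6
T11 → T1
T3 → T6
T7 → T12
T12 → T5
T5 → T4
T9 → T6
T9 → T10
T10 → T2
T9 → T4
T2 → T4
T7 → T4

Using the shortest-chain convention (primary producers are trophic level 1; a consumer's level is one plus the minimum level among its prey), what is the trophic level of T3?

T4 is a producer → level 1.
T2 eats T4 → level 2.
T3 eats T2 → level 3.
No prey of T3 is below level 2, so 3 is the minimum.

Trophic level 3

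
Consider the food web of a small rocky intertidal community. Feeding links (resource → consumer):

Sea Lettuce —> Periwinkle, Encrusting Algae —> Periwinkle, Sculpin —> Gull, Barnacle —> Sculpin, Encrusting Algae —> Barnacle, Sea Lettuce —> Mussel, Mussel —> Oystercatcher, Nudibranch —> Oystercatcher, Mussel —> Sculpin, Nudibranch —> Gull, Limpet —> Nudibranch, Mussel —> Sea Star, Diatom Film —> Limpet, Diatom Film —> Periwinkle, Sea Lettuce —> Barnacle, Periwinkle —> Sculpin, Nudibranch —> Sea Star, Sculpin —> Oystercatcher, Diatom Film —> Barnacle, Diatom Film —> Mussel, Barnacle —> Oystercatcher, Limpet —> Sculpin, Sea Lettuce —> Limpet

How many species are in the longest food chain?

One longest chain: Diatom Film → Barnacle → Sculpin → Oystercatcher.
It has 4 species and 3 links.

4 species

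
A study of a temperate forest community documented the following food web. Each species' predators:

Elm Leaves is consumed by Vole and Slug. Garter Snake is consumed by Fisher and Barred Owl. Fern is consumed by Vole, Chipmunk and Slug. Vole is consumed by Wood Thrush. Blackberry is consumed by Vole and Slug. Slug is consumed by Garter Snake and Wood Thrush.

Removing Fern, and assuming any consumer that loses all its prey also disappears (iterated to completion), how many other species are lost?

Remove Fern.
Round 1: Chipmunk (all prey gone) → extinct.
No further losses. Total secondary extinctions: 1.

1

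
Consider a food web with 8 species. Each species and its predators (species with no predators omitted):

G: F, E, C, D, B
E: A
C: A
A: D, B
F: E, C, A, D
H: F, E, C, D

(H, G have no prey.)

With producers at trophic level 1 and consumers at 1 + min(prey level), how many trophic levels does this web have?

Producers (level 1): H, G.
Following each consumer down to its lowest-level prey: H → F → A (levels 1 through 3).
All prey of A (F 2, E 2, C 2) are at level 2 or above, so A is at level 1 + 2 = 3.
Every consumer has at least one prey at level 2 or below, so none exceeds level 3.

3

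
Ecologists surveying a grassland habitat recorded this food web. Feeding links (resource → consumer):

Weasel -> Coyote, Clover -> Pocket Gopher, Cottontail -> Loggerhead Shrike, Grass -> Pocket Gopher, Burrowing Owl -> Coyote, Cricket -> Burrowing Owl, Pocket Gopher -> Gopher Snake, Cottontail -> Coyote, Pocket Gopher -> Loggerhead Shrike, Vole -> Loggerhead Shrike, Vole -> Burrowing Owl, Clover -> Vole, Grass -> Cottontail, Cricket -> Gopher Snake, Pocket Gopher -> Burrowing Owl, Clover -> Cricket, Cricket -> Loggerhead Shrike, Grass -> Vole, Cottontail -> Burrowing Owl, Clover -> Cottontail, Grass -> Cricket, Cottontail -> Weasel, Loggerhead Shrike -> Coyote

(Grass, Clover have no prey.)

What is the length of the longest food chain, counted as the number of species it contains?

4 species

One longest chain: Grass → Cottontail → Weasel → Coyote.
It has 4 species and 3 links.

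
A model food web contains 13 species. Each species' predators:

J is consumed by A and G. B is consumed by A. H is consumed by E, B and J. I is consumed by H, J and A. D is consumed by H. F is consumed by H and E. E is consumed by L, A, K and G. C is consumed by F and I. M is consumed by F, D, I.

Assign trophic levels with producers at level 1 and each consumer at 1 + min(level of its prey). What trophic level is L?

M is a producer → level 1.
F eats M → level 2.
E eats F → level 3.
L eats E → level 4.
No prey of L is below level 3, so 4 is the minimum.

Trophic level 4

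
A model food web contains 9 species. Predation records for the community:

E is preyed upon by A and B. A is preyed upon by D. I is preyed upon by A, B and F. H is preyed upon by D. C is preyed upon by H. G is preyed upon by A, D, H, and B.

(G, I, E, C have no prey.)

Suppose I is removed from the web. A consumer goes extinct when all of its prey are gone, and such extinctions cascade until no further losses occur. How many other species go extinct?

1

Remove I.
Round 1: F (all prey gone) → extinct.
No further losses. Total secondary extinctions: 1.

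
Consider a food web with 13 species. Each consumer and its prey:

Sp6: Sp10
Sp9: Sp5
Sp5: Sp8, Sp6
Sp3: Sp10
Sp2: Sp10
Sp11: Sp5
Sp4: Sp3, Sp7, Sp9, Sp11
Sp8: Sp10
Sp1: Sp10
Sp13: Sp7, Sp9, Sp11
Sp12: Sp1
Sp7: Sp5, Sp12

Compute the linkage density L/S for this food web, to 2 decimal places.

L/S = 1.46

There are L = 19 links among S = 13 species.
L/S = 19/13 = 1.4615 ≈ 1.46.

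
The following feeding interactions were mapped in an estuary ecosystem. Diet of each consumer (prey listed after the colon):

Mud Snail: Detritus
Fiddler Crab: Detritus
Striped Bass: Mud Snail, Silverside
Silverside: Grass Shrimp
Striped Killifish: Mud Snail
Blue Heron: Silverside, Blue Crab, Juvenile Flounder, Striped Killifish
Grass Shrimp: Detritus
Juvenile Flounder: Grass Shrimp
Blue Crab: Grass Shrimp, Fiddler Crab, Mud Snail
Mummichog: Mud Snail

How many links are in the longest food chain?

3 links

One longest chain: Detritus → Mud Snail → Striped Killifish → Blue Heron.
It has 4 species and 3 links.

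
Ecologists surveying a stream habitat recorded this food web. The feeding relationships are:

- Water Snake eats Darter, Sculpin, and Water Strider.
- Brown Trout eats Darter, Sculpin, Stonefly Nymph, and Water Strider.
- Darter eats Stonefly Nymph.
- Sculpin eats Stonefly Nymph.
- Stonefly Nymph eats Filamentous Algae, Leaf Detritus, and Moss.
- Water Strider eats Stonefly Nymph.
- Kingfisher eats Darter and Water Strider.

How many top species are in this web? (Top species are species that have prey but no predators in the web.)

3

Top species (has prey, but nothing eats it): Brown Trout, Kingfisher, Water Snake.
Count: 3.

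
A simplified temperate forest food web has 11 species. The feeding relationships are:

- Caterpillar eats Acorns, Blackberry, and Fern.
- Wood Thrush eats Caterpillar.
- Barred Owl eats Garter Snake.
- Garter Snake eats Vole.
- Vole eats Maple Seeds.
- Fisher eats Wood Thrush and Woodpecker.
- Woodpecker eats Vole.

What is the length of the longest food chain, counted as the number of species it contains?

4 species

One longest chain: Maple Seeds → Vole → Garter Snake → Barred Owl.
It has 4 species and 3 links.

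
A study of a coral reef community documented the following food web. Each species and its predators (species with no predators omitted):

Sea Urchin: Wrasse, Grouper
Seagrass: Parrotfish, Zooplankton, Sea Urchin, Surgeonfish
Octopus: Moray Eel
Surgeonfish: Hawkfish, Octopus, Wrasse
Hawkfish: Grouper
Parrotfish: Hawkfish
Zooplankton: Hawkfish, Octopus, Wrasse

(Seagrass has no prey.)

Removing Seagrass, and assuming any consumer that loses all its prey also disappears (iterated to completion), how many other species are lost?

9

Remove Seagrass.
Round 1: Parrotfish (all prey gone), Zooplankton (all prey gone), Sea Urchin (all prey gone), Surgeonfish (all prey gone) → extinct.
Round 2: Hawkfish (all prey gone), Octopus (all prey gone), Wrasse (all prey gone) → extinct.
Round 3: Moray Eel (all prey gone), Grouper (all prey gone) → extinct.
No further losses. Total secondary extinctions: 9.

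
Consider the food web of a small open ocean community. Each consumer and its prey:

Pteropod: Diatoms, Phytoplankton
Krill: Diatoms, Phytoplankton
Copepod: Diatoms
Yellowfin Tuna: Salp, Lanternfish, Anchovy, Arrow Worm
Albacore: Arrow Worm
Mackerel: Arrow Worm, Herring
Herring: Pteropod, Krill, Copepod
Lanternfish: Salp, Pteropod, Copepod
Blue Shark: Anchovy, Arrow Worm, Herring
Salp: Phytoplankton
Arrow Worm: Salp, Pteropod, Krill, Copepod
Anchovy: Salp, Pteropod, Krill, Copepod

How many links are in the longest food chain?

3 links

One longest chain: Phytoplankton → Salp → Arrow Worm → Albacore.
It has 4 species and 3 links.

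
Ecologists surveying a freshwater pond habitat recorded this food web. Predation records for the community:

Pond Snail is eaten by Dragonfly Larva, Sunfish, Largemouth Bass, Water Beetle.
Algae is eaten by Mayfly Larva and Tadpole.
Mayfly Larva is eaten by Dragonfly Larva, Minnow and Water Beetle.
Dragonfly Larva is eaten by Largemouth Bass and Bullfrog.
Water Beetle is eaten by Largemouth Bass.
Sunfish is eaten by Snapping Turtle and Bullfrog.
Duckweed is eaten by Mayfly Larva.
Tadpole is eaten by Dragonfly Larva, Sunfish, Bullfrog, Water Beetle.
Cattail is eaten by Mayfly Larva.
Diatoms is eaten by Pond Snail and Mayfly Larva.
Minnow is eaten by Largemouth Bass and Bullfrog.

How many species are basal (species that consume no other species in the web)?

Basal species (no prey listed): Duckweed, Cattail, Diatoms, Algae.
Count: 4.

4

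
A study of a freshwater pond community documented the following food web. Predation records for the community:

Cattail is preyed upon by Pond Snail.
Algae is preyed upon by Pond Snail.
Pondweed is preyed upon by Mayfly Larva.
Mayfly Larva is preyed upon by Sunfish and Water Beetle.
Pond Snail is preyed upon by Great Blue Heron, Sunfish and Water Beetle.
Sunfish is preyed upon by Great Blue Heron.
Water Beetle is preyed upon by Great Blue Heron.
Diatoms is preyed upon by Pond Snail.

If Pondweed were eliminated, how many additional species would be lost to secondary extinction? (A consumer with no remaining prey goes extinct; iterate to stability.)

Remove Pondweed.
Round 1: Mayfly Larva (all prey gone) → extinct.
No further losses. Total secondary extinctions: 1.

1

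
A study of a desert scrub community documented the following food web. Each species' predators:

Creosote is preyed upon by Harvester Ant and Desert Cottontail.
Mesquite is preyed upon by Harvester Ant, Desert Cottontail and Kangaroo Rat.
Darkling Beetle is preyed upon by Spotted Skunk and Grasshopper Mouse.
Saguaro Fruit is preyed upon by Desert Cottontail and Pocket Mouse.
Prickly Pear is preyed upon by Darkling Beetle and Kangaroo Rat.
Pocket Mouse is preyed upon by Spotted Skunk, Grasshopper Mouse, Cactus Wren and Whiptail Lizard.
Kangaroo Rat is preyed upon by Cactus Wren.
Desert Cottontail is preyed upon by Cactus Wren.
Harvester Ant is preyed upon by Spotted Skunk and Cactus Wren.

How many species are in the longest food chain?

One longest chain: Saguaro Fruit → Pocket Mouse → Grasshopper Mouse.
It has 3 species and 2 links.

3 species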